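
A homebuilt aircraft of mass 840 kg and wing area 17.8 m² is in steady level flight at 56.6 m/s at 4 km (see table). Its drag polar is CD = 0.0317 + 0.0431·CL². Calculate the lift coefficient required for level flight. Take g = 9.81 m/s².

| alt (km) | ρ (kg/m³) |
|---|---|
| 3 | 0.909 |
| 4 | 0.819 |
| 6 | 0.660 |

At 4 km, from the table: ρ = 0.819 kg/m³.
Weight W = mg = 840 × 9.81 = 8240.4 N; in level flight L = W.
q = ½ρv² = ½ × 0.819 × 56.6² = 1312 Pa.
Required CL = L/(qS) = 8240.4/(1312·17.8) = 0.3529.

CL = 0.353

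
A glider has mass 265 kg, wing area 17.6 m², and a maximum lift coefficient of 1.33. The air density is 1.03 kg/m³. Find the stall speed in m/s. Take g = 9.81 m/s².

V_stall = 14.7 m/s

Weight W = mg = 265 × 9.81 = 2600 N.
V_stall = √(2W/(ρ·S·CL,max)) = √(2 × 2600 / (1.03 × 17.6 × 1.33))
V_stall = √215.6 = 14.7 m/s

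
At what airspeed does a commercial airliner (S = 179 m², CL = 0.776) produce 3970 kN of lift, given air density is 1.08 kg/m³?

L = ½ρv²S·CL ⇒ v = √(2L/(ρ·S·CL))
v = √(2 × 3.97×10^6 / (1.08 × 179 × 0.776)) = √52930 = 230 m/s

v = 230 m/s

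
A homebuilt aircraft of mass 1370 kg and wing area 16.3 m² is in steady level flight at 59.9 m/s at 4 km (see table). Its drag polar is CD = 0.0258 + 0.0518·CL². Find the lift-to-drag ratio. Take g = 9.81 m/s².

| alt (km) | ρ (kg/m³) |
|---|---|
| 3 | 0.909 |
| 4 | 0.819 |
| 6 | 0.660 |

L/D = 13.3

At 4 km, from the table: ρ = 0.819 kg/m³.
In steady level flight, lift balances weight: W = mg = 1370 × 9.81 = 13440 N.
q = ½ρv² = ½ × 0.819 × 59.9² = 1469 Pa.
CL = 2W/(ρv²S) = 2×13440/(0.819×59.9²×16.3) = 0.5612.
CD = 0.0258 + 0.0518 × 0.5612² = 0.04211.
L/D = CL/CD = 0.5612 / 0.04211 = 13.3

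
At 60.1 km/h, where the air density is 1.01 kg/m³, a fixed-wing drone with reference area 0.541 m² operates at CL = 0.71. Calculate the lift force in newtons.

L = 54.1 N

Convert speed: v = 60.1 km/h ÷ 3.6 = 16.69 m/s.
L = ½ρv²S·CL = ½ × 1.01 × 16.69² × 0.541 × 0.71 = 54.1 N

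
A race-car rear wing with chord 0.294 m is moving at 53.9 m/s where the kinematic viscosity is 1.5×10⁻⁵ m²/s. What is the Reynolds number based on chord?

Re = v·c/ν = 53.9 × 0.294 / (1.5×10⁻⁵) = 1.06×10^6

Re = 1.06×10^6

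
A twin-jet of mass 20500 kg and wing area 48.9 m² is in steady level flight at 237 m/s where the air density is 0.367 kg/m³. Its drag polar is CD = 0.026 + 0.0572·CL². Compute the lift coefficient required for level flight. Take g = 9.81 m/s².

CL = 0.399

In steady level flight, lift balances weight: W = mg = 20500 × 9.81 = 2.011×10^5 N.
q = ½ρv² = ½ × 0.367 × 237² = 10310 Pa.
Required CL = L/(qS) = 2.011×10^5/(10310·48.9) = 0.399.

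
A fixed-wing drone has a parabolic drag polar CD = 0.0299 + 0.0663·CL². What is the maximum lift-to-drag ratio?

(L/D)max = 11.2

For CD = CD0 + K·CL², (L/D)max occurs at CL* = √(CD0/K) and equals 1/(2√(K·CD0)).
(L/D)max = 1/(2√(0.0663 × 0.0299)) = 1/(2 × 0.04452) = 11.2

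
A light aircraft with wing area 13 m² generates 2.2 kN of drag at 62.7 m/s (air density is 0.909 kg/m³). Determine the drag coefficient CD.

From D = ½ρv²S·CD, rearranging gives CD = 2D/(ρv²S).
CD = 2 × 2200 / (0.909 × 62.7² × 13) = 0.0947

CD = 0.0947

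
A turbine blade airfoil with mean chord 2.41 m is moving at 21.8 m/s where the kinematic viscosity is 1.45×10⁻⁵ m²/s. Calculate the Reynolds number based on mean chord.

Re = 3.62×10^6

Re = v·c/ν = 21.8 × 2.41 / (1.45×10⁻⁵) = 3.62×10^6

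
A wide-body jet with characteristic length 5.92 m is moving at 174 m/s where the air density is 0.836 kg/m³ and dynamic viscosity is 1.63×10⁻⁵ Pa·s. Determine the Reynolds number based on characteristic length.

Re = ρ·v·c/μ = 0.836 × 174 × 5.92 / (1.63×10⁻⁵) = 5.28×10^7

Re = 5.28×10^7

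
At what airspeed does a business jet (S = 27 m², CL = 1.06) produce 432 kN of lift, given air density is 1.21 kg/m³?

L = ½ρv²S·CL ⇒ v = √(2L/(ρ·S·CL))
v = √(2 × 4.32×10^5 / (1.21 × 27 × 1.06)) = √24950 = 158 m/s

v = 158 m/s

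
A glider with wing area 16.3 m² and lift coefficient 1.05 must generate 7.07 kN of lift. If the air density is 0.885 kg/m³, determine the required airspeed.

v = 30.6 m/s

L = ½ρv²S·CL ⇒ v = √(2L/(ρ·S·CL))
v = √(2 × 7070 / (0.885 × 16.3 × 1.05)) = √933.5 = 30.6 m/s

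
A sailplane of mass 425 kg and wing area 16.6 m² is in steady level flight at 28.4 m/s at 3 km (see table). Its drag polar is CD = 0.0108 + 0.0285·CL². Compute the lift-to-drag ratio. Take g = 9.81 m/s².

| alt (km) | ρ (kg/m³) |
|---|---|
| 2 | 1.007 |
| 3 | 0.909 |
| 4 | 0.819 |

L/D = 28.3

At 3 km, from the table: ρ = 0.909 kg/m³.
Weight W = mg = 425 × 9.81 = 4169.2 N; in level flight L = W.
Dynamic pressure q = 0.5 × 0.909 × 28.4² = 366.6 Pa.
Required CL = L/(qS) = 4169.2/(366.6·16.6) = 0.6851.
CD = 0.0108 + 0.0285 × 0.6851² = 0.02418.
L/D = CL/CD = 0.6851 / 0.02418 = 28.3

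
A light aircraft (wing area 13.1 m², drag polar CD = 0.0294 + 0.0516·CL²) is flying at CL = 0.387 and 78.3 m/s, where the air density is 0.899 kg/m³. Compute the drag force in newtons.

CD = 0.0294 + 0.0516 × 0.387² = 0.03713
D = ½ρv²S·CD = ½ × 0.899 × 78.3² × 13.1 × 0.03713 = 1340 N

D = 1340 N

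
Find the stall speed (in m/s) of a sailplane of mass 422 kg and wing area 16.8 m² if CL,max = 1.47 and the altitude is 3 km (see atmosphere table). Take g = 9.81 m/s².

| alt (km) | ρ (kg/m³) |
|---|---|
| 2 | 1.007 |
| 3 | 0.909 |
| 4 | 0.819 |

At 3 km, from the table: ρ = 0.909 kg/m³.
Weight W = mg = 422 × 9.81 = 4140 N.
V_stall = √(2W/(ρ·S·CL,max)) = √(2 × 4140 / (0.909 × 16.8 × 1.47))
V_stall = √368.8 = 19.2 m/s

V_stall = 19.2 m/s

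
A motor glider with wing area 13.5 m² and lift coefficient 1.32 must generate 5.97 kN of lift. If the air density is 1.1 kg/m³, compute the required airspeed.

L = ½ρv²S·CL ⇒ v = √(2L/(ρ·S·CL))
v = √(2 × 5970 / (1.1 × 13.5 × 1.32)) = √609.1 = 24.7 m/s

v = 24.7 m/s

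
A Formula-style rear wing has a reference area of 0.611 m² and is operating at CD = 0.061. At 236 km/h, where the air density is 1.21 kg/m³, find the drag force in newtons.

D = 96.9 N

Convert speed: v = 236 km/h ÷ 3.6 = 65.56 m/s.
Dynamic pressure q = ½ρv² = ½ × 1.21 × 65.56² = 2600 Pa.
D = q·S·CD = 2600 × 0.611 × 0.061 = 96.9 N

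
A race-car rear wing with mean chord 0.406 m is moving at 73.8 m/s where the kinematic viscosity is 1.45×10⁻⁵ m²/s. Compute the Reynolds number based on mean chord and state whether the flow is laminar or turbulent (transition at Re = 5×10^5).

Re = v·c/ν = 73.8 × 0.406 / (1.45×10⁻⁵) = 2.07×10^6
Since 2.07×10^6 > 5×10^5, the flow is turbulent.

Re = 2.07×10^6 (turbulent)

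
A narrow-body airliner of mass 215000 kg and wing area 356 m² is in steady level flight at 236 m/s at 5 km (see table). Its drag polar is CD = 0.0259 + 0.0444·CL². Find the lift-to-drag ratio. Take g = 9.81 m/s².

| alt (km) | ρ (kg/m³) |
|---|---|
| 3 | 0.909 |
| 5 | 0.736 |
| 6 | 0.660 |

At 5 km, from the table: ρ = 0.736 kg/m³.
In steady level flight, lift balances weight: W = mg = 215000 × 9.81 = 2.1092×10^6 N.
Dynamic pressure q = 0.5 × 0.736 × 236² = 20500 Pa.
CL = 2W/(ρv²S) = 2×2.1092×10^6/(0.736×236²×356) = 0.2891.
CD = 0.0259 + 0.0444 × 0.2891² = 0.02961.
L/D = CL/CD = 0.2891 / 0.02961 = 9.76

L/D = 9.76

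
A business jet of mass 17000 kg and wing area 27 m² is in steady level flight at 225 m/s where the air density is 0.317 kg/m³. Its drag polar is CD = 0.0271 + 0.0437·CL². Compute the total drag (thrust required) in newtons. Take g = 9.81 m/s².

In steady level flight, lift balances weight: W = mg = 17000 × 9.81 = 1.6677×10^5 N.
Dynamic pressure q = 0.5 × 0.317 × 225² = 8024 Pa.
Required CL = L/(qS) = 1.6677×10^5/(8024·27) = 0.7698.
CD = 0.0271 + 0.0437 × 0.7698² = 0.05299.
D = q·S·CD = 8024 × 27 × 0.05299 = 11480 N

D = 11500 N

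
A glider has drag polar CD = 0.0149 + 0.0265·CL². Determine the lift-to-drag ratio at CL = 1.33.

CD = 0.0149 + 0.0265 × 1.33² = 0.06178
L/D = CL/CD = 1.33 / 0.06178 = 21.5

L/D = 21.5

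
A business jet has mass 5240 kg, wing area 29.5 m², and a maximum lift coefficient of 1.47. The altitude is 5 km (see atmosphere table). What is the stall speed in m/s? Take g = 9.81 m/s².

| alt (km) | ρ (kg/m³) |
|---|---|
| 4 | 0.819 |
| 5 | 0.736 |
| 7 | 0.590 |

V_stall = 56.8 m/s

At 5 km, from the table: ρ = 0.736 kg/m³.
Weight W = mg = 5240 × 9.81 = 51400 N.
From L = ½ρV²S·CL,max = W: V_stall = √(2W/(ρSCL,max)) = √(2·51400/(0.736·29.5·1.47))
V_stall = √3221 = 56.8 m/s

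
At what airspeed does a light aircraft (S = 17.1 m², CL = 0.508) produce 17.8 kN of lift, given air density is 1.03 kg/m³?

v = 63.1 m/s

L = ½ρv²S·CL ⇒ v = √(2L/(ρ·S·CL))
v = √(2 × 17800 / (1.03 × 17.1 × 0.508)) = √3979 = 63.1 m/s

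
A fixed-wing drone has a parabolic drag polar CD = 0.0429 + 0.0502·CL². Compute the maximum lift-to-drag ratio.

For CD = CD0 + K·CL², (L/D)max occurs at CL* = √(CD0/K) and equals 1/(2√(K·CD0)).
(L/D)max = 1/(2√(0.0502 × 0.0429)) = 1/(2 × 0.04641) = 10.8

(L/D)max = 10.8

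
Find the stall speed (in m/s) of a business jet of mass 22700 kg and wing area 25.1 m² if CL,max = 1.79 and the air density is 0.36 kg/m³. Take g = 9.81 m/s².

At stall, lift equals weight: L = W = m·g = 22700 × 9.81 = 2.227×10^5 N.
From L = ½ρV²S·CL,max = W: V_stall = √(2W/(ρSCL,max)) = √(2·2.227×10^5/(0.36·25.1·1.79))
V_stall = √27540 = 166 m/s

V_stall = 166 m/s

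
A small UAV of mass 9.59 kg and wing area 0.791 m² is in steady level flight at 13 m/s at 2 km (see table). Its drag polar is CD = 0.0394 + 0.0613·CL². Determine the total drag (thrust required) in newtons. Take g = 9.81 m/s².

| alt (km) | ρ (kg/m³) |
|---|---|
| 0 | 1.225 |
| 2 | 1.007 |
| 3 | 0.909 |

At 2 km, from the table: ρ = 1.007 kg/m³.
Level flight ⇒ L = W = m·g = 9.59 × 9.81 = 94.078 N.
q = ½ρv² = ½ × 1.007 × 13² = 85.09 Pa.
Required CL = L/(qS) = 94.078/(85.09·0.791) = 1.398.
CD = 0.0394 + 0.0613 × 1.398² = 0.1592.
D = q·S·CD = 85.09 × 0.791 × 0.1592 = 10.71 N

D = 10.7 N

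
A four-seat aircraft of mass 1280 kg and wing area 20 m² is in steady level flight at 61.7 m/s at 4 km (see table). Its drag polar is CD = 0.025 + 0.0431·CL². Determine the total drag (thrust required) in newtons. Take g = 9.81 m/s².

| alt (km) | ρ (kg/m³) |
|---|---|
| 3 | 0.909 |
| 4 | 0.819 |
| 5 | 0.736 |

D = 997 N

At 4 km, from the table: ρ = 0.819 kg/m³.
In steady level flight, lift balances weight: W = mg = 1280 × 9.81 = 12557 N.
q = ½ρv² = ½ × 0.819 × 61.7² = 1559 Pa.
Required CL = L/(qS) = 12557/(1559·20) = 0.4027.
CD = 0.025 + 0.0431 × 0.4027² = 0.03199.
D = q·S·CD = 1559 × 20 × 0.03199 = 997.4 N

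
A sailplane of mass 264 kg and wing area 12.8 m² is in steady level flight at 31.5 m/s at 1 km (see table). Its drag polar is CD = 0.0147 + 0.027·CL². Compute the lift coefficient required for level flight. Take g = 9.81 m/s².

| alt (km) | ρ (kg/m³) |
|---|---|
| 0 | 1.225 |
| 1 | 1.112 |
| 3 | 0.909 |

At 1 km, from the table: ρ = 1.112 kg/m³.
Weight W = mg = 264 × 9.81 = 2589.8 N; in level flight L = W.
Dynamic pressure q = 0.5 × 1.112 × 31.5² = 551.7 Pa.
Required CL = L/(qS) = 2589.8/(551.7·12.8) = 0.3667.

CL = 0.367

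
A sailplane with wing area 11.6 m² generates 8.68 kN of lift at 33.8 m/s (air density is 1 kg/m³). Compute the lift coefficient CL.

CL = 1.31

From L = ½ρv²S·CL, rearranging gives CL = 2L/(ρv²S).
CL = 2 × 8680 / (1 × 33.8² × 11.6) = 1.31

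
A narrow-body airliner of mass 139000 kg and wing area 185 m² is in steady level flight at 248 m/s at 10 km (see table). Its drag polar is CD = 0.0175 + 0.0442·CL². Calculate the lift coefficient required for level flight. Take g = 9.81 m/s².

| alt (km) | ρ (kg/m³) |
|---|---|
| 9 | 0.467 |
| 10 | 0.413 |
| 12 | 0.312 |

At 10 km, from the table: ρ = 0.413 kg/m³.
In steady level flight, lift balances weight: W = mg = 139000 × 9.81 = 1.3636×10^6 N.
Dynamic pressure q = 0.5 × 0.413 × 248² = 12700 Pa.
CL = W/(q·S) = 1.3636×10^6 / (12700 × 185) = 0.5803.

CL = 0.58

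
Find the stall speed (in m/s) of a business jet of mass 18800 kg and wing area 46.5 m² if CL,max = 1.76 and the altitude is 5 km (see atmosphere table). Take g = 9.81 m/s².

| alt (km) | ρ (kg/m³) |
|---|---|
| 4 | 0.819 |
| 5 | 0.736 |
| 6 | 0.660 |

V_stall = 78.3 m/s

At 5 km, from the table: ρ = 0.736 kg/m³.
At stall, lift equals weight: L = W = m·g = 18800 × 9.81 = 1.844×10^5 N.
V_stall = √(2W/(ρ·S·CL,max)) = √(2 × 1.844×10^5 / (0.736 × 46.5 × 1.76))
V_stall = √6124 = 78.3 m/s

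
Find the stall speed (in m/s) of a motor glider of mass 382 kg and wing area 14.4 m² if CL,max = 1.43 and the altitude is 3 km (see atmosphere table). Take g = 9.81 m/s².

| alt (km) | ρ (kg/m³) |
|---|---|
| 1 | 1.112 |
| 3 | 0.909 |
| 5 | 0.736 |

At 3 km, from the table: ρ = 0.909 kg/m³.
Weight W = mg = 382 × 9.81 = 3747 N.
V_stall = √(2W/(ρ·S·CL,max)) = √(2 × 3747 / (0.909 × 14.4 × 1.43))
V_stall = √400.4 = 20 m/s

V_stall = 20 m/s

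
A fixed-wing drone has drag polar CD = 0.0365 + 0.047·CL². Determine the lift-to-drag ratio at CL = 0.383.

CD = 0.0365 + 0.047 × 0.383² = 0.04339
L/D = CL/CD = 0.383 / 0.04339 = 8.83

L/D = 8.83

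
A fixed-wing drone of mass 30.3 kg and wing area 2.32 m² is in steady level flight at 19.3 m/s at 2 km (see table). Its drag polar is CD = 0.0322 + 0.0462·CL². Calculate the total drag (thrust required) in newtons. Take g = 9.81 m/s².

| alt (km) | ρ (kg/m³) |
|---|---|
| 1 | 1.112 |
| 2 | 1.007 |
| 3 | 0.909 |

D = 23.4 N

At 2 km, from the table: ρ = 1.007 kg/m³.
In steady level flight, lift balances weight: W = mg = 30.3 × 9.81 = 297.24 N.
q = ½ρv² = ½ × 1.007 × 19.3² = 187.5 Pa.
Required CL = L/(qS) = 297.24/(187.5·2.32) = 0.6831.
CD = 0.0322 + 0.0462 × 0.6831² = 0.05376.
D = q·S·CD = 187.5 × 2.32 × 0.05376 = 23.39 N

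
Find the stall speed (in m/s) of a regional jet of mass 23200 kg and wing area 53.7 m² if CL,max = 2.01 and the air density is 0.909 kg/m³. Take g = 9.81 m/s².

V_stall = 68.1 m/s

Weight W = mg = 23200 × 9.81 = 2.276×10^5 N.
From L = ½ρV²S·CL,max = W: V_stall = √(2W/(ρSCL,max)) = √(2·2.276×10^5/(0.909·53.7·2.01))
V_stall = √4639 = 68.1 m/s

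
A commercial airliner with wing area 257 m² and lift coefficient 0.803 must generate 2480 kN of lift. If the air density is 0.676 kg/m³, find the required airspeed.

L = ½ρv²S·CL ⇒ v = √(2L/(ρ·S·CL))
v = √(2 × 2.48×10^6 / (0.676 × 257 × 0.803)) = √35550 = 189 m/s

v = 189 m/s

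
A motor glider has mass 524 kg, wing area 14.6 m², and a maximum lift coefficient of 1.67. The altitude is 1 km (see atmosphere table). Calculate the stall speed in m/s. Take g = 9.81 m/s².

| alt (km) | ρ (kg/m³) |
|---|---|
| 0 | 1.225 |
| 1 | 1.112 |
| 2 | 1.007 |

At 1 km, from the table: ρ = 1.112 kg/m³.
At stall, lift equals weight: L = W = m·g = 524 × 9.81 = 5140 N.
V_stall = √(2W/(ρ·S·CL,max)) = √(2 × 5140 / (1.112 × 14.6 × 1.67))
V_stall = √379.2 = 19.5 m/s

V_stall = 19.5 m/s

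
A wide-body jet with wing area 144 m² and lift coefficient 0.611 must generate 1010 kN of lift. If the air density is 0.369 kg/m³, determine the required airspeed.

L = ½ρv²S·CL ⇒ v = √(2L/(ρ·S·CL))
v = √(2 × 1.01×10^6 / (0.369 × 144 × 0.611)) = √62220 = 249 m/s

v = 249 m/s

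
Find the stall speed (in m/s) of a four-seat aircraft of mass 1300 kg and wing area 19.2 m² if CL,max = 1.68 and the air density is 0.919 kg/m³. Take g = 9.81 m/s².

V_stall = 29.3 m/s

Stall occurs when L = W at CL,max. W = mg = 1300 × 9.81 = 12750 N.
V_stall = √(2W/(ρ·S·CL,max)) = √(2 × 12750 / (0.919 × 19.2 × 1.68))
V_stall = √860.4 = 29.3 m/s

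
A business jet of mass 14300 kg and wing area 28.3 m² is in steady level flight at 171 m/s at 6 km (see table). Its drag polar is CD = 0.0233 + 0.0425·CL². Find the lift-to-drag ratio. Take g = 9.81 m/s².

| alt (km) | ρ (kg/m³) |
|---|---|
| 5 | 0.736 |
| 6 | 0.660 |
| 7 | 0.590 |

At 6 km, from the table: ρ = 0.660 kg/m³.
Level flight ⇒ L = W = m·g = 14300 × 9.81 = 1.4028×10^5 N.
q = ½ρv² = ½ × 0.66 × 171² = 9650 Pa.
CL = W/(q·S) = 1.4028×10^5 / (9650 × 28.3) = 0.5137.
CD = 0.0233 + 0.0425 × 0.5137² = 0.03452.
L/D = CL/CD = 0.5137 / 0.03452 = 14.9

L/D = 14.9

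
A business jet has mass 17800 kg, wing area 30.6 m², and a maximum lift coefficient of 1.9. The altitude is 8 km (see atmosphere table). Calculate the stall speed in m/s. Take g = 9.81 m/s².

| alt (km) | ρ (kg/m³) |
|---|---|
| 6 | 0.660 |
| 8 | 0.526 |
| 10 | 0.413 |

At 8 km, from the table: ρ = 0.526 kg/m³.
Weight W = mg = 17800 × 9.81 = 1.746×10^5 N.
From L = ½ρV²S·CL,max = W: V_stall = √(2W/(ρSCL,max)) = √(2·1.746×10^5/(0.526·30.6·1.9))
V_stall = √11420 = 107 m/s

V_stall = 107 m/s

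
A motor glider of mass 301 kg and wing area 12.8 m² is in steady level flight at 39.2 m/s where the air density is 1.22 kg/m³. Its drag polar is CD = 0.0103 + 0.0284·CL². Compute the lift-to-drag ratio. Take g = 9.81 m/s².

L/D = 20.5

Weight W = mg = 301 × 9.81 = 2952.8 N; in level flight L = W.
Dynamic pressure q = 0.5 × 1.22 × 39.2² = 937.4 Pa.
Required CL = L/(qS) = 2952.8/(937.4·12.8) = 0.2461.
CD = 0.0103 + 0.0284 × 0.2461² = 0.01202.
L/D = CL/CD = 0.2461 / 0.01202 = 20.5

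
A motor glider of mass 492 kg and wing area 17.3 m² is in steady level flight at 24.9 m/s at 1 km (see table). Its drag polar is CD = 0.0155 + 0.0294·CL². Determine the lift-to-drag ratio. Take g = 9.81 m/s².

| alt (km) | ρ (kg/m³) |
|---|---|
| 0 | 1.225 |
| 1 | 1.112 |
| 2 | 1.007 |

At 1 km, from the table: ρ = 1.112 kg/m³.
Level flight ⇒ L = W = m·g = 492 × 9.81 = 4826.5 N.
q = ½ρv² = ½ × 1.112 × 24.9² = 344.7 Pa.
CL = 2W/(ρv²S) = 2×4826.5/(1.112×24.9²×17.3) = 0.8093.
CD = 0.0155 + 0.0294 × 0.8093² = 0.03476.
L/D = CL/CD = 0.8093 / 0.03476 = 23.3

L/D = 23.3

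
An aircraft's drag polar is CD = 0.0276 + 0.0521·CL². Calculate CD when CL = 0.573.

CD = 0.0447

CD = 0.0276 + 0.0521 × 0.573² = 0.0276 + 0.01711 = 0.0447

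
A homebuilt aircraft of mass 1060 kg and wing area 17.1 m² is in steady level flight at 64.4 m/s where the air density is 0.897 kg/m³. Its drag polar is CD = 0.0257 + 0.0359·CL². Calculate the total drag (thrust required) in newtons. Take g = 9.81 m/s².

D = 939 N

Weight W = mg = 1060 × 9.81 = 10399 N; in level flight L = W.
Dynamic pressure q = 0.5 × 0.897 × 64.4² = 1860 Pa.
CL = 2W/(ρv²S) = 2×10399/(0.897×64.4²×17.1) = 0.3269.
CD = 0.0257 + 0.0359 × 0.3269² = 0.02954.
D = q·S·CD = 1860 × 17.1 × 0.02954 = 939.5 N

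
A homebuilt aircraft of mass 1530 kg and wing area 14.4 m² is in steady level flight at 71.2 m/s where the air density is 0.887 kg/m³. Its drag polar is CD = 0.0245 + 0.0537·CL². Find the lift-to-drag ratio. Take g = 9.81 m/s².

Weight W = mg = 1530 × 9.81 = 15009 N; in level flight L = W.
Dynamic pressure q = 0.5 × 0.887 × 71.2² = 2248 Pa.
CL = W/(q·S) = 15009 / (2248 × 14.4) = 0.4636.
CD = 0.0245 + 0.0537 × 0.4636² = 0.03604.
L/D = CL/CD = 0.4636 / 0.03604 = 12.9

L/D = 12.9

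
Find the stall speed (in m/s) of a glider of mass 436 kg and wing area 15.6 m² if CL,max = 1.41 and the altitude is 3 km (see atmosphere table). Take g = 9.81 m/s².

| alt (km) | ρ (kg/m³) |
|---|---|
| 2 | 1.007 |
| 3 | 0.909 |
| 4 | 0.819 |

V_stall = 20.7 m/s

At 3 km, from the table: ρ = 0.909 kg/m³.
At stall, lift equals weight: L = W = m·g = 436 × 9.81 = 4277 N.
From L = ½ρV²S·CL,max = W: V_stall = √(2W/(ρSCL,max)) = √(2·4277/(0.909·15.6·1.41))
V_stall = √427.8 = 20.7 m/s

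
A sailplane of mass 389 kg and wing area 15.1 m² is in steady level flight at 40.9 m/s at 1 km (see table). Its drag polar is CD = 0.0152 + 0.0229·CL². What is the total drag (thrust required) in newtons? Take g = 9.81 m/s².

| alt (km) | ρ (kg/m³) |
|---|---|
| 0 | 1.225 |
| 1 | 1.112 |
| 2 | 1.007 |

At 1 km, from the table: ρ = 1.112 kg/m³.
Weight W = mg = 389 × 9.81 = 3816.1 N; in level flight L = W.
q = ½ρv² = ½ × 1.112 × 40.9² = 930.1 Pa.
CL = 2W/(ρv²S) = 2×3816.1/(1.112×40.9²×15.1) = 0.2717.
CD = 0.0152 + 0.0229 × 0.2717² = 0.01689.
D = q·S·CD = 930.1 × 15.1 × 0.01689 = 237.2 N

D = 237 N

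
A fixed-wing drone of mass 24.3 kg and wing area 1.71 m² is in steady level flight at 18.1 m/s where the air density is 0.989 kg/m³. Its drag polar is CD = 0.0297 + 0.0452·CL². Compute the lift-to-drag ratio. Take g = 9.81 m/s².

L/D = 13.6

Weight W = mg = 24.3 × 9.81 = 238.38 N; in level flight L = W.
Dynamic pressure q = 0.5 × 0.989 × 18.1² = 162 Pa.
Required CL = L/(qS) = 238.38/(162·1.71) = 0.8605.
CD = 0.0297 + 0.0452 × 0.8605² = 0.06317.
L/D = CL/CD = 0.8605 / 0.06317 = 13.6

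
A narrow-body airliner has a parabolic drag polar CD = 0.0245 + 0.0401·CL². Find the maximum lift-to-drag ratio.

For CD = CD0 + K·CL², (L/D)max occurs at CL* = √(CD0/K) and equals 1/(2√(K·CD0)).
(L/D)max = 1/(2√(0.0401 × 0.0245)) = 1/(2 × 0.03134) = 16

(L/D)max = 16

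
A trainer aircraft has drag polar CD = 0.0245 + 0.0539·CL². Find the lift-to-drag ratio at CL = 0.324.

CD = 0.0245 + 0.0539 × 0.324² = 0.03016
L/D = CL/CD = 0.324 / 0.03016 = 10.7

L/D = 10.7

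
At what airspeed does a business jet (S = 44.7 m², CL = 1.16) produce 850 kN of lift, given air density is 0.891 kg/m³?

L = ½ρv²S·CL ⇒ v = √(2L/(ρ·S·CL))
v = √(2 × 8.5×10^5 / (0.891 × 44.7 × 1.16)) = √36800 = 192 m/s

v = 192 m/s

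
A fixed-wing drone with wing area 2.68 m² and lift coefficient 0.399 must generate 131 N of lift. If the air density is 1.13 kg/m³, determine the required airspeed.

v = 14.7 m/s

L = ½ρv²S·CL ⇒ v = √(2L/(ρ·S·CL))
v = √(2 × 131 / (1.13 × 2.68 × 0.399)) = √216.8 = 14.7 m/s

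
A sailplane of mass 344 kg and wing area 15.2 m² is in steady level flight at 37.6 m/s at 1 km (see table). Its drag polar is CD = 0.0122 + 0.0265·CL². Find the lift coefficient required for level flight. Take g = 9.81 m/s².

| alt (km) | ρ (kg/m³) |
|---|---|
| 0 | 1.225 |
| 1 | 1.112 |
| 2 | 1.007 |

CL = 0.282

At 1 km, from the table: ρ = 1.112 kg/m³.
Weight W = mg = 344 × 9.81 = 3374.6 N; in level flight L = W.
Dynamic pressure q = 0.5 × 1.112 × 37.6² = 786.1 Pa.
Required CL = L/(qS) = 3374.6/(786.1·15.2) = 0.2824.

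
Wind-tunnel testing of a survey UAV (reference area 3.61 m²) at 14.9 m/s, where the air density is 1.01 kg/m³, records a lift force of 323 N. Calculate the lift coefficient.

CL = 0.798

From L = ½ρv²S·CL, rearranging gives CL = 2L/(ρv²S).
CL = 2 × 323 / (1.01 × 14.9² × 3.61) = 0.798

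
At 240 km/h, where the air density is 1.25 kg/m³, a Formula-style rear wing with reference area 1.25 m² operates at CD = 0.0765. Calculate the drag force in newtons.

D = 266 N

Convert speed: v = 240 km/h ÷ 3.6 = 66.67 m/s.
D = ½ρv²S·CD = ½ × 1.25 × 66.67² × 1.25 × 0.0765 = 266 N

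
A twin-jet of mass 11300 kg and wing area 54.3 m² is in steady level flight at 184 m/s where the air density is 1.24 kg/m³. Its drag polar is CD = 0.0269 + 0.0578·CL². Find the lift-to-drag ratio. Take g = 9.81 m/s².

L/D = 3.54

Level flight ⇒ L = W = m·g = 11300 × 9.81 = 1.1085×10^5 N.
q = ½ρv² = ½ × 1.24 × 184² = 20990 Pa.
CL = 2W/(ρv²S) = 2×1.1085×10^5/(1.24×184²×54.3) = 0.09726.
CD = 0.0269 + 0.0578 × 0.09726² = 0.02745.
L/D = CL/CD = 0.09726 / 0.02745 = 3.54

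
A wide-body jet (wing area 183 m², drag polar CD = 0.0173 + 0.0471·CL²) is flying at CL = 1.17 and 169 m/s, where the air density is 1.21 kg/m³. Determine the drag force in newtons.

CD = 0.0173 + 0.0471 × 1.17² = 0.08178
D = ½ρv²S·CD = ½ × 1.21 × 169² × 183 × 0.08178 = 2.59×10^5 N

D = 2.59×10^5 N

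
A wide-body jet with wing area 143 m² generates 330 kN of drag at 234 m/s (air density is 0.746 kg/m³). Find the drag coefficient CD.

From D = ½ρv²S·CD, rearranging gives CD = 2D/(ρv²S).
CD = 2 × 3.3×10^5 / (0.746 × 234² × 143) = 0.113

CD = 0.113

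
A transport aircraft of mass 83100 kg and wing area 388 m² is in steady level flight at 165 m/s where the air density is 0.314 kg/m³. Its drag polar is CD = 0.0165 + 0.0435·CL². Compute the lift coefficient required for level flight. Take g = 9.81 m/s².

CL = 0.492

Level flight ⇒ L = W = m·g = 83100 × 9.81 = 8.1521×10^5 N.
q = ½ρv² = ½ × 0.314 × 165² = 4274 Pa.
Required CL = L/(qS) = 8.1521×10^5/(4274·388) = 0.4916.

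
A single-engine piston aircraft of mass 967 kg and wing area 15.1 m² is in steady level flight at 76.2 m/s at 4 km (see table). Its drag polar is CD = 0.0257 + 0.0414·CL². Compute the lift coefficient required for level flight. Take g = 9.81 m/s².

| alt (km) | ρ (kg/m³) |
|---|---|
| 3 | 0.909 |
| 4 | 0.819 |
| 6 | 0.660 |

CL = 0.264

At 4 km, from the table: ρ = 0.819 kg/m³.
Level flight ⇒ L = W = m·g = 967 × 9.81 = 9486.3 N.
q = ½ρv² = ½ × 0.819 × 76.2² = 2378 Pa.
Required CL = L/(qS) = 9486.3/(2378·15.1) = 0.2642.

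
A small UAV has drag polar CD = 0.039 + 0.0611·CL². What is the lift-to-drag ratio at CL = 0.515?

CD = 0.039 + 0.0611 × 0.515² = 0.05521
L/D = CL/CD = 0.515 / 0.05521 = 9.33

L/D = 9.33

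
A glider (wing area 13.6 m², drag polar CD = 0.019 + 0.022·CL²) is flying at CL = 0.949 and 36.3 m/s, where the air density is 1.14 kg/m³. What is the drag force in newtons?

D = 396 N

CD = 0.019 + 0.022 × 0.949² = 0.03881
D = ½ρv²S·CD = ½ × 1.14 × 36.3² × 13.6 × 0.03881 = 396 N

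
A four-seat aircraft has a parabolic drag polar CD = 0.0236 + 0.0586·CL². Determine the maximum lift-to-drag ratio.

(L/D)max = 13.4

For CD = CD0 + K·CL², (L/D)max occurs at CL* = √(CD0/K) and equals 1/(2√(K·CD0)).
(L/D)max = 1/(2√(0.0586 × 0.0236)) = 1/(2 × 0.03719) = 13.4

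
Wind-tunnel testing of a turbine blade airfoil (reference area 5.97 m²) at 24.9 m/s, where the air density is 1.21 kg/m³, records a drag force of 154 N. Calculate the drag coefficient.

From D = ½ρv²S·CD, rearranging gives CD = 2D/(ρv²S).
CD = 2 × 154 / (1.21 × 24.9² × 5.97) = 0.0688

CD = 0.0688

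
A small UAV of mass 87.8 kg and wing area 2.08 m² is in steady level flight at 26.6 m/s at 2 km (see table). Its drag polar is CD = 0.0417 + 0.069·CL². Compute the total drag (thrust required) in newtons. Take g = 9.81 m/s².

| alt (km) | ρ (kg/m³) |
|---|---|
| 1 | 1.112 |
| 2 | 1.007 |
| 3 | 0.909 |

D = 100 N

At 2 km, from the table: ρ = 1.007 kg/m³.
In steady level flight, lift balances weight: W = mg = 87.8 × 9.81 = 861.32 N.
q = ½ρv² = ½ × 1.007 × 26.6² = 356.3 Pa.
Required CL = L/(qS) = 861.32/(356.3·2.08) = 1.162.
CD = 0.0417 + 0.069 × 1.162² = 0.1349.
D = q·S·CD = 356.3 × 2.08 × 0.1349 = 99.98 N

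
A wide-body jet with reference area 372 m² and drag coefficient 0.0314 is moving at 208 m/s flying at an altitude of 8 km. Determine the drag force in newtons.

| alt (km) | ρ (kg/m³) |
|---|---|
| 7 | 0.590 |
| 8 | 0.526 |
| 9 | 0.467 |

At 8 km, from the table: ρ = 0.526 kg/m³.
D = ½ρv²S·CD = ½ × 0.526 × 208² × 372 × 0.0314 = 1.33×10^5 N ≈ 133 kN

D = 1.33×10^5 N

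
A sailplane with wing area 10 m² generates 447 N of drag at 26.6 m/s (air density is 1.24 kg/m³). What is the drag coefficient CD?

CD = 0.102

From D = ½ρv²S·CD, rearranging gives CD = 2D/(ρv²S).
CD = 2 × 447 / (1.24 × 26.6² × 10) = 0.102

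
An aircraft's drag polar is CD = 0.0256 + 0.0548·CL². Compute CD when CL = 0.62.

CD = 0.0256 + 0.0548 × 0.62² = 0.0256 + 0.02107 = 0.0467

CD = 0.0467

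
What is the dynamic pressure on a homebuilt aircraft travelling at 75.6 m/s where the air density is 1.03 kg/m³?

q = ½ρv² = ½ × 1.03 × 75.6² = 2940 Pa

q = 2940 Pa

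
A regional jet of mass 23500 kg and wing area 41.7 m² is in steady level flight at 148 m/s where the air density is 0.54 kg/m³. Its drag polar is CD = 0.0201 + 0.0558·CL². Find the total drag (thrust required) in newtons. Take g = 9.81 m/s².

D = 17000 N

Weight W = mg = 23500 × 9.81 = 2.3054×10^5 N; in level flight L = W.
Dynamic pressure q = 0.5 × 0.54 × 148² = 5914 Pa.
Required CL = L/(qS) = 2.3054×10^5/(5914·41.7) = 0.9348.
CD = 0.0201 + 0.0558 × 0.9348² = 0.06886.
D = q·S·CD = 5914 × 41.7 × 0.06886 = 16980 N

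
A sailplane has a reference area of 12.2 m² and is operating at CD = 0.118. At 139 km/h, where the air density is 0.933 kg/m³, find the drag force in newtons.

Convert speed: v = 139 km/h ÷ 3.6 = 38.61 m/s.
Dynamic pressure q = ½ρv² = ½ × 0.933 × 38.61² = 695.5 Pa.
D = q·S·CD = 695.5 × 12.2 × 0.118 = 1000 N

D = 1000 N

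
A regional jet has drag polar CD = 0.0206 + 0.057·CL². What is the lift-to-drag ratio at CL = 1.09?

CD = 0.0206 + 0.057 × 1.09² = 0.08832
L/D = CL/CD = 1.09 / 0.08832 = 12.3

L/D = 12.3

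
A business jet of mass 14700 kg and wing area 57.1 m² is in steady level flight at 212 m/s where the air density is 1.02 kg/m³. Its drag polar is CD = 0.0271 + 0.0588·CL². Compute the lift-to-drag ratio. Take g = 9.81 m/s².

In steady level flight, lift balances weight: W = mg = 14700 × 9.81 = 1.4421×10^5 N.
Dynamic pressure q = 0.5 × 1.02 × 212² = 22920 Pa.
Required CL = L/(qS) = 1.4421×10^5/(22920·57.1) = 0.1102.
CD = 0.0271 + 0.0588 × 0.1102² = 0.02781.
L/D = CL/CD = 0.1102 / 0.02781 = 3.96

L/D = 3.96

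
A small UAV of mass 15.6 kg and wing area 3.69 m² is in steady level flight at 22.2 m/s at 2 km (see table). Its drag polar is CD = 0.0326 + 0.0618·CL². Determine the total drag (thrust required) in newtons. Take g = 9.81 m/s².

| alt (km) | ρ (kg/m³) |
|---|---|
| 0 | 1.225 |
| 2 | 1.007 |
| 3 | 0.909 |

D = 31.4 N

At 2 km, from the table: ρ = 1.007 kg/m³.
Weight W = mg = 15.6 × 9.81 = 153.04 N; in level flight L = W.
q = ½ρv² = ½ × 1.007 × 22.2² = 248.1 Pa.
CL = W/(q·S) = 153.04 / (248.1 × 3.69) = 0.1671.
CD = 0.0326 + 0.0618 × 0.1671² = 0.03433.
D = q·S·CD = 248.1 × 3.69 × 0.03433 = 31.43 N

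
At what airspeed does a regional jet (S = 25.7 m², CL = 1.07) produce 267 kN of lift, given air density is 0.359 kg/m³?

L = ½ρv²S·CL ⇒ v = √(2L/(ρ·S·CL))
v = √(2 × 2.67×10^5 / (0.359 × 25.7 × 1.07)) = √54090 = 233 m/s

v = 233 m/s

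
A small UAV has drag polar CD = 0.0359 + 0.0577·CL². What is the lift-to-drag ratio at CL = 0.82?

L/D = 11

CD = 0.0359 + 0.0577 × 0.82² = 0.0747
L/D = CL/CD = 0.82 / 0.0747 = 11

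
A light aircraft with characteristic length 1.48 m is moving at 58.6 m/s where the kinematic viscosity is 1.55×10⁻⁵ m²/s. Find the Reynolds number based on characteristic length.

Re = 5.6×10^6

Re = v·c/ν = 58.6 × 1.48 / (1.55×10⁻⁵) = 5.6×10^6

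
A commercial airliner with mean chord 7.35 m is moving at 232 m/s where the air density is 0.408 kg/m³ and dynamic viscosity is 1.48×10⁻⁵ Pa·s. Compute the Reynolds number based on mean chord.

Re = ρ·v·c/μ = 0.408 × 232 × 7.35 / (1.48×10⁻⁵) = 4.7×10^7

Re = 4.7×10^7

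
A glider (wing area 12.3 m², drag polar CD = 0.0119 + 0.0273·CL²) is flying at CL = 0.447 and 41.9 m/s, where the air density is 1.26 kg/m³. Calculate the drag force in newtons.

CD = 0.0119 + 0.0273 × 0.447² = 0.01735
D = ½ρv²S·CD = ½ × 1.26 × 41.9² × 12.3 × 0.01735 = 236 N

D = 236 N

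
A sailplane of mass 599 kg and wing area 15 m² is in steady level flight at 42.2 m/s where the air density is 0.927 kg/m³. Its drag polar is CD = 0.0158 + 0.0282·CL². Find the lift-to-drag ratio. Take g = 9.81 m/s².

L/D = 21.4

Level flight ⇒ L = W = m·g = 599 × 9.81 = 5876.2 N.
Dynamic pressure q = 0.5 × 0.927 × 42.2² = 825.4 Pa.
Required CL = L/(qS) = 5876.2/(825.4·15) = 0.4746.
CD = 0.0158 + 0.0282 × 0.4746² = 0.02215.
L/D = CL/CD = 0.4746 / 0.02215 = 21.4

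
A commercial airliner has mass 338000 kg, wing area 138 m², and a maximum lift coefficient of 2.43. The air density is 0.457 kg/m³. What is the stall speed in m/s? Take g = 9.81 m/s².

V_stall = 208 m/s

Stall occurs when L = W at CL,max. W = mg = 338000 × 9.81 = 3.316×10^6 N.
From L = ½ρV²S·CL,max = W: V_stall = √(2W/(ρSCL,max)) = √(2·3.316×10^6/(0.457·138·2.43))
V_stall = √43270 = 208 m/s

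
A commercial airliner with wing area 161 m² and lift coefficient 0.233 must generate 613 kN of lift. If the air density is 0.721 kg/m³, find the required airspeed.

v = 213 m/s

L = ½ρv²S·CL ⇒ v = √(2L/(ρ·S·CL))
v = √(2 × 6.13×10^5 / (0.721 × 161 × 0.233)) = √45330 = 213 m/s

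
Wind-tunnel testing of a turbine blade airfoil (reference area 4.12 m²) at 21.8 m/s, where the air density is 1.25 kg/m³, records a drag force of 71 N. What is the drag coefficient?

CD = 0.058

From D = ½ρv²S·CD, rearranging gives CD = 2D/(ρv²S).
CD = 2 × 71 / (1.25 × 21.8² × 4.12) = 0.058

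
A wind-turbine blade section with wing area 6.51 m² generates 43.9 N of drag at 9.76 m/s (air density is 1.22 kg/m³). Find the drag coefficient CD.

CD = 0.116

From D = ½ρv²S·CD, rearranging gives CD = 2D/(ρv²S).
CD = 2 × 43.9 / (1.22 × 9.76² × 6.51) = 0.116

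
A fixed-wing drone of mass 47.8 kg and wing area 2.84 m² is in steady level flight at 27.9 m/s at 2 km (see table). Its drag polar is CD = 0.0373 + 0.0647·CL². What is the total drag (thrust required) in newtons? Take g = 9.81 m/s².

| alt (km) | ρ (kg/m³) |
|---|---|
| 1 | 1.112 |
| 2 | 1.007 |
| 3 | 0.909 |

At 2 km, from the table: ρ = 1.007 kg/m³.
Level flight ⇒ L = W = m·g = 47.8 × 9.81 = 468.92 N.
q = ½ρv² = ½ × 1.007 × 27.9² = 391.9 Pa.
Required CL = L/(qS) = 468.92/(391.9·2.84) = 0.4213.
CD = 0.0373 + 0.0647 × 0.4213² = 0.04878.
D = q·S·CD = 391.9 × 2.84 × 0.04878 = 54.3 N

D = 54.3 N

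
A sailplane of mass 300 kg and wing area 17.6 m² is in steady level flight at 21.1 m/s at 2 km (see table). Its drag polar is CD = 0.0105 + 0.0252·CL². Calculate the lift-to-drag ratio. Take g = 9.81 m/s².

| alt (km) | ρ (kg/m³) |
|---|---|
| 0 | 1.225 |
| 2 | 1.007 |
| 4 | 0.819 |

L/D = 30.4

At 2 km, from the table: ρ = 1.007 kg/m³.
Level flight ⇒ L = W = m·g = 300 × 9.81 = 2943 N.
q = ½ρv² = ½ × 1.007 × 21.1² = 224.2 Pa.
Required CL = L/(qS) = 2943/(224.2·17.6) = 0.746.
CD = 0.0105 + 0.0252 × 0.746² = 0.02452.
L/D = CL/CD = 0.746 / 0.02452 = 30.4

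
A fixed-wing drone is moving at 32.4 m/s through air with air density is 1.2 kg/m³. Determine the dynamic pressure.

q = ½ρv² = ½ × 1.2 × 32.4² = 630 Pa

q = 630 Pa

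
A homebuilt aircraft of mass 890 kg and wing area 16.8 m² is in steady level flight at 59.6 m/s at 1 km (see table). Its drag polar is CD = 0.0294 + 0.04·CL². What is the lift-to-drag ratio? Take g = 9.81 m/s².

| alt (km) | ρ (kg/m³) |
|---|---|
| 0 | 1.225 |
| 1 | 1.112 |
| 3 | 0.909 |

L/D = 8.18

At 1 km, from the table: ρ = 1.112 kg/m³.
Weight W = mg = 890 × 9.81 = 8730.9 N; in level flight L = W.
Dynamic pressure q = 0.5 × 1.112 × 59.6² = 1975 Pa.
CL = W/(q·S) = 8730.9 / (1975 × 16.8) = 0.2631.
CD = 0.0294 + 0.04 × 0.2631² = 0.03217.
L/D = CL/CD = 0.2631 / 0.03217 = 8.18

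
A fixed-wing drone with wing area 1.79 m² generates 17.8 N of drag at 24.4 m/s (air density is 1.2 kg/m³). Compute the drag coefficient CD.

CD = 0.0278

From D = ½ρv²S·CD, rearranging gives CD = 2D/(ρv²S).
CD = 2 × 17.8 / (1.2 × 24.4² × 1.79) = 0.0278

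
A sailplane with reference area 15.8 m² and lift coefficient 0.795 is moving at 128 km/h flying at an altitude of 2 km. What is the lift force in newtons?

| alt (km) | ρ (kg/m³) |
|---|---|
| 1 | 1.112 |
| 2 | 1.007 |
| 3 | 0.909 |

L = 8000 N

At 2 km, from the table: ρ = 1.007 kg/m³.
Convert speed: v = 128 km/h ÷ 3.6 = 35.56 m/s.
Dynamic pressure q = ½ρv² = ½ × 1.007 × 35.56² = 636.5 Pa.
L = q·S·CL = 636.5 × 15.8 × 0.795 = 8000 N ≈ 8 kN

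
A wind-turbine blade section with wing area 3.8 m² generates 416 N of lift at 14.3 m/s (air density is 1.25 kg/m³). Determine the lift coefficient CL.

From L = ½ρv²S·CL, rearranging gives CL = 2L/(ρv²S).
CL = 2 × 416 / (1.25 × 14.3² × 3.8) = 0.857

CL = 0.857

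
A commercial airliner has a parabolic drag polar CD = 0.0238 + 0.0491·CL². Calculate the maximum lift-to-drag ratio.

(L/D)max = 14.6

For CD = CD0 + K·CL², (L/D)max occurs at CL* = √(CD0/K) and equals 1/(2√(K·CD0)).
(L/D)max = 1/(2√(0.0491 × 0.0238)) = 1/(2 × 0.03418) = 14.6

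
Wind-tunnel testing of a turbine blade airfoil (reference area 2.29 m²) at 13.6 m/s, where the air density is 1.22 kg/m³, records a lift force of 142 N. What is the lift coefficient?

From L = ½ρv²S·CL, rearranging gives CL = 2L/(ρv²S).
CL = 2 × 142 / (1.22 × 13.6² × 2.29) = 0.55

CL = 0.55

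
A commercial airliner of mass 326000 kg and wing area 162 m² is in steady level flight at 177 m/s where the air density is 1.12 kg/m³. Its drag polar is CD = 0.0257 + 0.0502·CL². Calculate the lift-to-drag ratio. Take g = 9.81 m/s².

Level flight ⇒ L = W = m·g = 326000 × 9.81 = 3.1981×10^6 N.
q = ½ρv² = ½ × 1.12 × 177² = 17540 Pa.
CL = 2W/(ρv²S) = 2×3.1981×10^6/(1.12×177²×162) = 1.125.
CD = 0.0257 + 0.0502 × 1.125² = 0.08926.
L/D = CL/CD = 1.125 / 0.08926 = 12.6

L/D = 12.6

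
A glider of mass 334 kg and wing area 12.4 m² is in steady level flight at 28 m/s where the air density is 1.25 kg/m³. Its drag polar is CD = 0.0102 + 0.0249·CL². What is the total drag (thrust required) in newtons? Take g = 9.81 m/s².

D = 106 N

In steady level flight, lift balances weight: W = mg = 334 × 9.81 = 3276.5 N.
q = ½ρv² = ½ × 1.25 × 28² = 490 Pa.
CL = W/(q·S) = 3276.5 / (490 × 12.4) = 0.5393.
CD = 0.0102 + 0.0249 × 0.5393² = 0.01744.
D = q·S·CD = 490 × 12.4 × 0.01744 = 106 N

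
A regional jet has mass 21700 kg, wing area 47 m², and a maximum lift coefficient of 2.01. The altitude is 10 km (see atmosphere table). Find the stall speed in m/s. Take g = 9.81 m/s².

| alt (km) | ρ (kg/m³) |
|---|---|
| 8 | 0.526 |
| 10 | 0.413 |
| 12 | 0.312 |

At 10 km, from the table: ρ = 0.413 kg/m³.
Weight W = mg = 21700 × 9.81 = 2.129×10^5 N.
V_stall = √(2W/(ρ·S·CL,max)) = √(2 × 2.129×10^5 / (0.413 × 47 × 2.01))
V_stall = √10910 = 104 m/s

V_stall = 104 m/s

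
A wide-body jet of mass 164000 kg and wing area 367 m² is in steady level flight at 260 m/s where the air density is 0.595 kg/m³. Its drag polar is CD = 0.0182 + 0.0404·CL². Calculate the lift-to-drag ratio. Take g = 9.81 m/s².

In steady level flight, lift balances weight: W = mg = 164000 × 9.81 = 1.6088×10^6 N.
q = ½ρv² = ½ × 0.595 × 260² = 20110 Pa.
CL = 2W/(ρv²S) = 2×1.6088×10^6/(0.595×260²×367) = 0.218.
CD = 0.0182 + 0.0404 × 0.218² = 0.02012.
L/D = CL/CD = 0.218 / 0.02012 = 10.8

L/D = 10.8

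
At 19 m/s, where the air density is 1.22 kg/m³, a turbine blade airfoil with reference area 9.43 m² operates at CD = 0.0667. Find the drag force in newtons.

Dynamic pressure q = ½ρv² = ½ × 1.22 × 19² = 220.2 Pa.
D = q·S·CD = 220.2 × 9.43 × 0.0667 = 139 N

D = 139 N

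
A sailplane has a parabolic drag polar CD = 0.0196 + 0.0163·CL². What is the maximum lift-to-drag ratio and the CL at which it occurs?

For CD = CD0 + K·CL², (L/D)max occurs at CL* = √(CD0/K) and equals 1/(2√(K·CD0)).
(L/D)max = 1/(2√(0.0163 × 0.0196)) = 1/(2 × 0.01787) = 28
CL* = √(0.0196/0.0163) = 1.1

(L/D)max = 28, at CL = 1.1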